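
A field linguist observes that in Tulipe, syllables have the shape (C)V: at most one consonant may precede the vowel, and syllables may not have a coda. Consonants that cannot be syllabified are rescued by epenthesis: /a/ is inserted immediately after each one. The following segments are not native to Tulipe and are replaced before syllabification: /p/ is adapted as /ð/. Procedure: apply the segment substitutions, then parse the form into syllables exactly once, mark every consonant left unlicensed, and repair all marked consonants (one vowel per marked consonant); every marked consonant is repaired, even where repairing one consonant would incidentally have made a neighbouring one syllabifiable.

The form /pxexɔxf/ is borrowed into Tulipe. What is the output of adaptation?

ðaxexɔxafa

Substitution: /p/ → /ð/, giving /ðxexɔxf/.
Syllabifying with onset maximization leaves /ð/, /x/, /f/ stranded (no codas are permitted; onsets are limited to one consonant).
Epenthesis after each stranded consonant: /ð/ → /ða/, /x/ → /xa/, /f/ → /fa/.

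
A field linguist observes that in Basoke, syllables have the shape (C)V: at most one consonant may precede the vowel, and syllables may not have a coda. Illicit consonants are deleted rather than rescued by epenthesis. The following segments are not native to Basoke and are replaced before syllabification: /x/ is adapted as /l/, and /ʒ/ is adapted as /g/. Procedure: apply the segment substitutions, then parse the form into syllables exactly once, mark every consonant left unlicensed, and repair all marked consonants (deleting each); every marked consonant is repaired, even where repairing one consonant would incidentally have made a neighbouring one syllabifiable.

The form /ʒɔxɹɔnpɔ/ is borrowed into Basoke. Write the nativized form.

Substitution: /ʒ/ → /g/, /x/ → /l/, giving /gɔlɹɔnpɔ/.
Syllabifying with onset maximization leaves /l/, /n/ stranded (no codas are permitted; onsets are limited to one consonant).
Deletion applies to /l/, /n/.

gɔɹɔpɔ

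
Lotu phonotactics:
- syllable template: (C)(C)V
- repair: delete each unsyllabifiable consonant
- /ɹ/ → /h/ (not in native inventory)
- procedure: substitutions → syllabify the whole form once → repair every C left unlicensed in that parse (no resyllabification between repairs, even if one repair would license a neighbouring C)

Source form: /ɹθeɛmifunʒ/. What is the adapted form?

hθeɛmifu

Substitution: /ɹ/ → /h/, giving /hθeɛmifunʒ/.
Syllabifying with onset maximization leaves /n/, /ʒ/ stranded (no codas are permitted; onsets may contain at most 2 consonants).
Deletion applies to /n/, /ʒ/.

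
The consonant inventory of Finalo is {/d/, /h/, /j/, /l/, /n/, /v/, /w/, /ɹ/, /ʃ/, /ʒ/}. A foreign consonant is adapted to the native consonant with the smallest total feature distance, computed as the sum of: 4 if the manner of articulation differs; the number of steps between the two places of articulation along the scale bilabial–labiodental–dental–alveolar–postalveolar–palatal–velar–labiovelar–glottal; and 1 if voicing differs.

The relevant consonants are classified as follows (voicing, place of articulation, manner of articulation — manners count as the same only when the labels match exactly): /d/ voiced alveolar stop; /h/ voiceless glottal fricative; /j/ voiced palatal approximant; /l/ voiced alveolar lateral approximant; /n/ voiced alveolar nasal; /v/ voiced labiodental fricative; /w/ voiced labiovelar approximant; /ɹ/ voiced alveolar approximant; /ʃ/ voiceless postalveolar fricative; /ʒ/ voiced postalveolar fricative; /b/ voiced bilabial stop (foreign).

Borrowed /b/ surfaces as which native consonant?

/d/ is closest: same manner (stop), place distance 3 (bilabial→alveolar), same voicing; total 3. Next closest is /v/ at distance 5.

d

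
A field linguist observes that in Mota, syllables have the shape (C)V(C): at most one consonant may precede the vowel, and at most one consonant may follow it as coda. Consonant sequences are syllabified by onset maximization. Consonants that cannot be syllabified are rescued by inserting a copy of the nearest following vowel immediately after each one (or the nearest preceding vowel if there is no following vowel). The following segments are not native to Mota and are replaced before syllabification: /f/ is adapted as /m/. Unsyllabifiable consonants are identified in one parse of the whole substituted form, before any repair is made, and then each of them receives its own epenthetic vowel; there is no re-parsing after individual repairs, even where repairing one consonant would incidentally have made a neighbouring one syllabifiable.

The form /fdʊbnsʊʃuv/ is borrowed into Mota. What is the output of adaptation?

mʊdʊbnʊsʊʃuv

Substitution: /f/ → /m/, giving /mdʊbnsʊʃuv/.
Under (C)V(C), the unsyllabifiable consonants are /m/, /n/ (at most one coda consonant is licensed; onsets are limited to one consonant).
Each unlicensed consonant becomes the onset of a new syllable: /m/ → /mʊ/, /n/ → /nʊ/.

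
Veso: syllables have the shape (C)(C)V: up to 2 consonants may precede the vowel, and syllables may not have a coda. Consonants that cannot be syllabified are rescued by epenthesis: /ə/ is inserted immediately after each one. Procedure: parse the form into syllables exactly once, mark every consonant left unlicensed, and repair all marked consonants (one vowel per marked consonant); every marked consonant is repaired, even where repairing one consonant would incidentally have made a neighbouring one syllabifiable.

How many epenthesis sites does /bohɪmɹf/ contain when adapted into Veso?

The unsyllabifiable consonants are /m/, /ɹ/, /f/; each receives one epenthetic vowel.

3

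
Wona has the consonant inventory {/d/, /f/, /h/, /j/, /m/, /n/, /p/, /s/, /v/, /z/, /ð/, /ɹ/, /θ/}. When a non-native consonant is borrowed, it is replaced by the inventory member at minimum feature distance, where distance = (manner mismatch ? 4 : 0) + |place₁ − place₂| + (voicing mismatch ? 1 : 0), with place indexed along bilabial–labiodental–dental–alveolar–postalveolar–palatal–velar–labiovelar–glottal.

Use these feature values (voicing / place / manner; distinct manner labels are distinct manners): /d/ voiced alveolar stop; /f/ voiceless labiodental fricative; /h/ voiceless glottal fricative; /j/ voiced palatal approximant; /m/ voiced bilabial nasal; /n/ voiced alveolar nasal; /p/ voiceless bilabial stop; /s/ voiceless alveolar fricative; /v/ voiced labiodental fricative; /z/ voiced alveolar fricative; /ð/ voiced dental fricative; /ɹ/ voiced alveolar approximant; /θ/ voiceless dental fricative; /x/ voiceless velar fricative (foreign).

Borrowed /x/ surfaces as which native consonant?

h

/h/ is closest: same manner (fricative), place distance 2 (velar→glottal), same voicing; total 2. Next closest is /s/ at distance 3.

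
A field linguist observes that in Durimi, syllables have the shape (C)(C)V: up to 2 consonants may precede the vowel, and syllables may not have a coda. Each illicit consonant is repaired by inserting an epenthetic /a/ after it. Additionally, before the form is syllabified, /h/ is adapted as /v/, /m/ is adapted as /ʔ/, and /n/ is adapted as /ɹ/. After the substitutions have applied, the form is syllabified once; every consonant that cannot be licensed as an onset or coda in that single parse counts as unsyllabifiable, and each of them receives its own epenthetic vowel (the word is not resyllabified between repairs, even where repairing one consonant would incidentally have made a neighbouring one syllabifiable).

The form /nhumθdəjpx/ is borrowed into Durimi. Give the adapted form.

Substitution: /n/ → /ɹ/, /h/ → /v/, /m/ → /ʔ/, giving /ɹvuʔθdəjpx/.
Under (C)(C)V, the unsyllabifiable consonants are /ʔ/, /j/, /p/, /x/ (no codas are permitted; onsets may contain at most 2 consonants).
Epenthesis after each stranded consonant: /ʔ/ → /ʔa/, /j/ → /ja/, /p/ → /pa/, /x/ → /xa/.

ɹvuʔaθdəjapaxa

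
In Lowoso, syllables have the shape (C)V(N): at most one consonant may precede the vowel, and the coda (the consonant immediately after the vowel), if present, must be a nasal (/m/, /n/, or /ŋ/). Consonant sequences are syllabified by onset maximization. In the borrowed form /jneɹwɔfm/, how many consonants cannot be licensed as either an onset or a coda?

4

Syllabifying with onset maximization leaves /j/, /ɹ/, /f/, /m/ stranded (only a nasal (/m/, /n/, or /ŋ/) is licensed in coda position; onsets are limited to one consonant).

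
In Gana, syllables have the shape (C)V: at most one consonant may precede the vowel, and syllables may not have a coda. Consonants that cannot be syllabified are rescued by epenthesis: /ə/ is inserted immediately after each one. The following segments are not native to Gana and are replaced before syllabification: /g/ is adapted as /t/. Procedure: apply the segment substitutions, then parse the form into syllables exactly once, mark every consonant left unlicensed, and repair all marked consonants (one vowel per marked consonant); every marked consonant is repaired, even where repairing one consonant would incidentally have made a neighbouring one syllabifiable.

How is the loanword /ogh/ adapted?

Substitution: /g/ → /t/, giving /oth/.
Syllabifying with onset maximization leaves /t/, /h/ stranded (no codas are permitted; onsets are limited to one consonant).
Each unlicensed consonant becomes the onset of a new syllable: /t/ → /tə/, /h/ → /hə/.

otəhə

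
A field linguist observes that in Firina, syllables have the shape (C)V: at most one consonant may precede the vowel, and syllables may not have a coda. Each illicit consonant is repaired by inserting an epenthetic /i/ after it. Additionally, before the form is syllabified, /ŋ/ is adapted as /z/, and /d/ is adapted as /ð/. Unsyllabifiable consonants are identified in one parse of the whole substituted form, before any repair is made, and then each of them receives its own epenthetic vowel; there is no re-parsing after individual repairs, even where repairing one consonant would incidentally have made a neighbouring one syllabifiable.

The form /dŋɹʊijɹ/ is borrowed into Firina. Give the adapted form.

Substitution: /d/ → /ð/, /ŋ/ → /z/, giving /ðzɹʊijɹ/.
Under (C)V, the unsyllabifiable consonants are /ð/, /z/, /j/, /ɹ/ (no codas are permitted; onsets are limited to one consonant).
Epenthesis after each stranded consonant: /ð/ → /ði/, /z/ → /zi/, /j/ → /ji/, /ɹ/ → /ɹi/.

ðiziɹʊijiɹi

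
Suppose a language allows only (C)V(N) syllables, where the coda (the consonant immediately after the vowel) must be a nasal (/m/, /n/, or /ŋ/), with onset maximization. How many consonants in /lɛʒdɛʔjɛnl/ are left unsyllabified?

The consonants /ʒ/, /ʔ/, /l/ cannot be parsed into a legal (C)V(N) syllable (only a nasal (/m/, /n/, or /ŋ/) is licensed in coda position; onsets are limited to one consonant).

3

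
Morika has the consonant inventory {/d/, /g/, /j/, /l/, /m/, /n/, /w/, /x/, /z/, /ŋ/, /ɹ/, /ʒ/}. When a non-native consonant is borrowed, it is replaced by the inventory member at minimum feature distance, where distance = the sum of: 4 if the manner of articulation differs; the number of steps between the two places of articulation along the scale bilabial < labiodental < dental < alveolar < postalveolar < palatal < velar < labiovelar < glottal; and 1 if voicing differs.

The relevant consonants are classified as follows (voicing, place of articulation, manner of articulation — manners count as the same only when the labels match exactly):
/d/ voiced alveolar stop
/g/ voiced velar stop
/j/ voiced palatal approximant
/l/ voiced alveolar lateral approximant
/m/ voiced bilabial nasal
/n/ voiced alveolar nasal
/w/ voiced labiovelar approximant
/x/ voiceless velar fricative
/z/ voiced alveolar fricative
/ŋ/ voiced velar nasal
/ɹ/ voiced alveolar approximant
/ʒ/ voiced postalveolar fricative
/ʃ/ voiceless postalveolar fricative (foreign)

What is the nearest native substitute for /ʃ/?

ʒ

/ʒ/ is closest: same manner (fricative), place distance 0 (postalveolar→postalveolar), voicing differs (+1); total 1. Next closest is /x/ at distance 2.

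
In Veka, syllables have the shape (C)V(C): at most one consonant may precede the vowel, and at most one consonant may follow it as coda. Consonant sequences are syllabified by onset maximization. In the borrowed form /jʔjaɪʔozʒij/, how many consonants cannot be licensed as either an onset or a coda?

Under (C)V(C), the unsyllabifiable consonants are /j/, /ʔ/ (at most one coda consonant is licensed; onsets are limited to one consonant).

2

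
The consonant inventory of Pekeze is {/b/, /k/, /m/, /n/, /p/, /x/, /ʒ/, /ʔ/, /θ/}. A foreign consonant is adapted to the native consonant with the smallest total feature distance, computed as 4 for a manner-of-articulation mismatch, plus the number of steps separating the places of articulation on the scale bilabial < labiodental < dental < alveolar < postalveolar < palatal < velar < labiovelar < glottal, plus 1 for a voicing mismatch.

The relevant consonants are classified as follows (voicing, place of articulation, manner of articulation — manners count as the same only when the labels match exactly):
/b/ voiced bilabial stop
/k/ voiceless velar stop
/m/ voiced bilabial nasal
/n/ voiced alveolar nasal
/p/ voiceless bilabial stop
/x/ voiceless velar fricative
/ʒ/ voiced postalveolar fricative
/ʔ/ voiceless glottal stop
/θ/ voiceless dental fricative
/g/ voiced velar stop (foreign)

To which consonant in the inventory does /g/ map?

k

/k/ is closest: same manner (stop), place distance 0 (velar→velar), voicing differs (+1); total 1. Next closest is /ʔ/ at distance 3.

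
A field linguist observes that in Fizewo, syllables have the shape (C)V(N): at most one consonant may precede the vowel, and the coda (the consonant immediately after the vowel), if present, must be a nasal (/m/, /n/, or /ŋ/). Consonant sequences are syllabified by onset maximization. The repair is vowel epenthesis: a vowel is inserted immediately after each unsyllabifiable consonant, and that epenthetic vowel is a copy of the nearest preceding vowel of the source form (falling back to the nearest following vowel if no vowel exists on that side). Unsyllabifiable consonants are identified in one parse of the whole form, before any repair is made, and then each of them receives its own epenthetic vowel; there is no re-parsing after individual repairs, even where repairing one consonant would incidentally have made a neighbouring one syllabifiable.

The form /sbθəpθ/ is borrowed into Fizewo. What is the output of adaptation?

Syllabifying with onset maximization leaves /s/, /b/, /p/, /θ/ stranded (only a nasal (/m/, /n/, or /ŋ/) is licensed in coda position; onsets are limited to one consonant).
Each unlicensed consonant becomes the onset of a new syllable: /s/ → /sə/, /b/ → /bə/, /p/ → /pə/, /θ/ → /θə/.

səbəθəpəθə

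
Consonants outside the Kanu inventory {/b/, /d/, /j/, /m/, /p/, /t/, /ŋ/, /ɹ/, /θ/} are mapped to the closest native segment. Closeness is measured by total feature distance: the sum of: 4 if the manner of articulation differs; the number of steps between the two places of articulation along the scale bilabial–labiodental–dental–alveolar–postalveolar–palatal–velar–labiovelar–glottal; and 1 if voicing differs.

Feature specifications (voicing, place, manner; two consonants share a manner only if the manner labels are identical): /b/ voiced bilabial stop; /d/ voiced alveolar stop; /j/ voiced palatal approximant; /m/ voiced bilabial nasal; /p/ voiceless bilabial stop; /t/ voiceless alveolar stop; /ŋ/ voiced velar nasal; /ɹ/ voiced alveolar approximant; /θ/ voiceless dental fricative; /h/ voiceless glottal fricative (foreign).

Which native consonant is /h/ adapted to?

/θ/ is closest: same manner (fricative), place distance 6 (glottal→dental), same voicing; total 6. Next closest is /ŋ/ at distance 7.

θ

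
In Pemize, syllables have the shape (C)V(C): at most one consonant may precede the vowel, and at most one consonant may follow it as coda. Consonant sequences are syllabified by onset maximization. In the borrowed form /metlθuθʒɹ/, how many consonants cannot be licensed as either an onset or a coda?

Syllabifying with onset maximization leaves /l/, /ʒ/, /ɹ/ stranded (at most one coda consonant is licensed; onsets are limited to one consonant).

3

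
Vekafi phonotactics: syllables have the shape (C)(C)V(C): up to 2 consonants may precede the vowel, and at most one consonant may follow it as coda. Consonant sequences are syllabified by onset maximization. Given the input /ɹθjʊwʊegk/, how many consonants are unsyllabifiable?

2

Under (C)(C)V(C), the unsyllabifiable consonants are /ɹ/, /k/ (at most one coda consonant is licensed; onsets may contain at most 2 consonants).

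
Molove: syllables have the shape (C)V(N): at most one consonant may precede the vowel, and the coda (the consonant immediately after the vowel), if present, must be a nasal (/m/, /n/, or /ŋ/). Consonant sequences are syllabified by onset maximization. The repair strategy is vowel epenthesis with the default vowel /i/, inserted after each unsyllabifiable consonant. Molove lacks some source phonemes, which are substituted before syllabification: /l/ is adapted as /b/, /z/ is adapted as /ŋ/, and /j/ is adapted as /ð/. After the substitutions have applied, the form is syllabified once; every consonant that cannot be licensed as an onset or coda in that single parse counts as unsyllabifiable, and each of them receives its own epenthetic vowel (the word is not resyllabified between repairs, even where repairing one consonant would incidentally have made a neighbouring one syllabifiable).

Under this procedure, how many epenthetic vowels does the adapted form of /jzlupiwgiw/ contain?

4

After substitution the input is /ðŋbupiwgiw/.
The unsyllabifiable consonants are /ð/, /ŋ/, /w/, /w/; each receives one epenthetic vowel.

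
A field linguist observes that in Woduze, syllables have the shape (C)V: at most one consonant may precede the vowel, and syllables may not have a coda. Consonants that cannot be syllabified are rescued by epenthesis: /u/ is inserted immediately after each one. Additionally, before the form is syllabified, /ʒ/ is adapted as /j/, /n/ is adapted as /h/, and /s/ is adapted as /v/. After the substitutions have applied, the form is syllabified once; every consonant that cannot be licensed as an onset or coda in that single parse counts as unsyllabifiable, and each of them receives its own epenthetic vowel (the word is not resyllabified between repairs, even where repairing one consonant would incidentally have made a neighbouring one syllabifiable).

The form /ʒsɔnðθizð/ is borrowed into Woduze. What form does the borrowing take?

Substitution: /ʒ/ → /j/, /s/ → /v/, /n/ → /h/, giving /jvɔhðθizð/.
The consonants /j/, /h/, /ð/, /z/, /ð/ cannot be parsed into a legal (C)V syllable (no codas are permitted; onsets are limited to one consonant).
Each unlicensed consonant becomes the onset of a new syllable: /j/ → /ju/, /h/ → /hu/, /ð/ → /ðu/, /z/ → /zu/, /ð/ → /ðu/.

juvɔhuðuθizuðu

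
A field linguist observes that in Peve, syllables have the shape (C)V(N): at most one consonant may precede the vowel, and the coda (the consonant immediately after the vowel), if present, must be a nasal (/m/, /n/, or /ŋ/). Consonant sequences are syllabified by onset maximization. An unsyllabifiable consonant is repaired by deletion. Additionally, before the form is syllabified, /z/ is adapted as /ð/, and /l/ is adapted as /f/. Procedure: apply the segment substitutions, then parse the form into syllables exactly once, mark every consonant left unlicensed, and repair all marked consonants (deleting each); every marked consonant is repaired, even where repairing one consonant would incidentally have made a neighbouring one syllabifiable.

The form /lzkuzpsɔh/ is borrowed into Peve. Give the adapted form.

Substitution: /l/ → /f/, /z/ → /ð/, giving /fðkuðpsɔh/.
The consonants /f/, /ð/, /ð/, /p/, /h/ cannot be parsed into a legal (C)V(N) syllable (only a nasal (/m/, /n/, or /ŋ/) is licensed in coda position; onsets are limited to one consonant).
Deletion applies to /f/, /ð/, /ð/, /p/, /h/.

kusɔ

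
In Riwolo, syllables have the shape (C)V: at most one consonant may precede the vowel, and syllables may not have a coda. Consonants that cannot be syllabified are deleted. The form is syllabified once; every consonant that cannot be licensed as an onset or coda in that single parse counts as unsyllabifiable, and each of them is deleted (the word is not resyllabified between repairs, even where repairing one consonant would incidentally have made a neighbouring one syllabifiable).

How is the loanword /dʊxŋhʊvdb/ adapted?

dʊhʊ

Under (C)V, the unsyllabifiable consonants are /x/, /ŋ/, /v/, /d/, /b/ (no codas are permitted; onsets are limited to one consonant).
Each unlicensed consonant is deleted: /x/, /ŋ/, /v/, /d/, /b/.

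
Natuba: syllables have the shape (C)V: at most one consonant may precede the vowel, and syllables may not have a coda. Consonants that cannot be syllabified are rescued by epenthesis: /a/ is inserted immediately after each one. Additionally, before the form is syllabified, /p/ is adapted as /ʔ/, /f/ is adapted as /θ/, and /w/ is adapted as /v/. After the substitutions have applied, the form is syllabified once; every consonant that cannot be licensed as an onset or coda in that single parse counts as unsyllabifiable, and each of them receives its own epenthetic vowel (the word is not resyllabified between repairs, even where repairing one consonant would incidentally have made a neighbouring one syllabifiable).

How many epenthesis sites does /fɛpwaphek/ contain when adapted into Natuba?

3

After substitution the input is /θɛʔvaʔhek/.
The unsyllabifiable consonants are /ʔ/, /ʔ/, /k/; each receives one epenthetic vowel.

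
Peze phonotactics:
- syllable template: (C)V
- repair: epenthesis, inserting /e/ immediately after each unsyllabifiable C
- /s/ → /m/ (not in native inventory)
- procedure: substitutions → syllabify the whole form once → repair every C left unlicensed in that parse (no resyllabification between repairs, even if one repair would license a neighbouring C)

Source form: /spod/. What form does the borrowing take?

mepode

Substitution: /s/ → /m/, giving /mpod/.
Syllabifying with onset maximization leaves /m/, /d/ stranded (no codas are permitted; onsets are limited to one consonant).
Each unlicensed consonant becomes the onset of a new syllable: /m/ → /me/, /d/ → /de/.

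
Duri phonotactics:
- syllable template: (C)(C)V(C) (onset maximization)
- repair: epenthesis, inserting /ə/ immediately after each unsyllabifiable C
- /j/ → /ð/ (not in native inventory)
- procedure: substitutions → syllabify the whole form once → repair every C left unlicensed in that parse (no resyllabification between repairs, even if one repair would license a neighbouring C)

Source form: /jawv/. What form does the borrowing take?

ðawvə

Substitution: /j/ → /ð/, giving /ðawv/.
Under (C)(C)V(C), the unsyllabifiable consonants are /v/ (at most one coda consonant is licensed; onsets may contain at most 2 consonants).
Epenthesis after each stranded consonant: /v/ → /və/.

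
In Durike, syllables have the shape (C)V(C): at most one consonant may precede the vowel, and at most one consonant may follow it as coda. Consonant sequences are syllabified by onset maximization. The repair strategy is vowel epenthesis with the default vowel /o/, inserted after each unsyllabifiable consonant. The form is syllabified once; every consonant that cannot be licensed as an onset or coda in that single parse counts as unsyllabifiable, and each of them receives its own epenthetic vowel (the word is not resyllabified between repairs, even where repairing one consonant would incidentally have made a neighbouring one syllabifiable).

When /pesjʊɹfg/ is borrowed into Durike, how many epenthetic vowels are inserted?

The unsyllabifiable consonants are /f/, /g/; each receives one epenthetic vowel.

2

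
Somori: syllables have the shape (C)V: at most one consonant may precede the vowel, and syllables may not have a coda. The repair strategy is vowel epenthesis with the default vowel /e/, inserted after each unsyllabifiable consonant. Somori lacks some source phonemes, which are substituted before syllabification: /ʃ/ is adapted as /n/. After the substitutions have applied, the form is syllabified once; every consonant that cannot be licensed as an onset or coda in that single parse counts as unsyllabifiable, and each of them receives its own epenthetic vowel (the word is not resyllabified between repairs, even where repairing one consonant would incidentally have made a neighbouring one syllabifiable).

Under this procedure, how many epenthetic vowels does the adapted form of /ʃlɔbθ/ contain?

After substitution the input is /nlɔbθ/.
The unsyllabifiable consonants are /n/, /b/, /θ/; each receives one epenthetic vowel.

3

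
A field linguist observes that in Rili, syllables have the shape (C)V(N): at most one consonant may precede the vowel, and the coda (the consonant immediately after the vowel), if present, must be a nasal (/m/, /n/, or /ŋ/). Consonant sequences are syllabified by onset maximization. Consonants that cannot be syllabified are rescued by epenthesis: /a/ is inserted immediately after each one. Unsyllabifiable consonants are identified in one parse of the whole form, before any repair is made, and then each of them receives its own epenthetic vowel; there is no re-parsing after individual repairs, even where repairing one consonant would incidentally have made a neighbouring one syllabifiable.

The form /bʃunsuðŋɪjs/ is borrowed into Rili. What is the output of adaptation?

baʃunsuðaŋɪjasa

Under (C)V(N), the unsyllabifiable consonants are /b/, /ð/, /j/, /s/ (only a nasal (/m/, /n/, or /ŋ/) is licensed in coda position; onsets are limited to one consonant).
Inserting the epenthetic vowel yields /b/ → /ba/, /ð/ → /ða/, /j/ → /ja/, /s/ → /sa/.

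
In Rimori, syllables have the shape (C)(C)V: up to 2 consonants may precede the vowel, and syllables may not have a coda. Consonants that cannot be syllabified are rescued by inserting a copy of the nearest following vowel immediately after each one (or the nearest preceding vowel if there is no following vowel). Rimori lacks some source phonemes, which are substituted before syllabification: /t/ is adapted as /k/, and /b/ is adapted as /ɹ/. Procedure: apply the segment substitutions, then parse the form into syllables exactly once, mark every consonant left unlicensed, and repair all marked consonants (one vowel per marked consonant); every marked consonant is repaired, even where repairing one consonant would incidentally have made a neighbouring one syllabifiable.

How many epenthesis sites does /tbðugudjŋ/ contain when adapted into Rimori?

4

After substitution the input is /kɹðugudjŋ/.
The unsyllabifiable consonants are /k/, /d/, /j/, /ŋ/; each receives one epenthetic vowel.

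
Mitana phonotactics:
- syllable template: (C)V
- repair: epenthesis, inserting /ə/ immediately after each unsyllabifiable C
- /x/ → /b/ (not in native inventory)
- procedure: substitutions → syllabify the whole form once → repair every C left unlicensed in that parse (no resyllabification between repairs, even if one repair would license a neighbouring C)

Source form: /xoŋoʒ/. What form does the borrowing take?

Substitution: /x/ → /b/, giving /boŋoʒ/.
Syllabifying with onset maximization leaves /ʒ/ stranded (no codas are permitted; onsets are limited to one consonant).
Epenthesis after each stranded consonant: /ʒ/ → /ʒə/.

boŋoʒə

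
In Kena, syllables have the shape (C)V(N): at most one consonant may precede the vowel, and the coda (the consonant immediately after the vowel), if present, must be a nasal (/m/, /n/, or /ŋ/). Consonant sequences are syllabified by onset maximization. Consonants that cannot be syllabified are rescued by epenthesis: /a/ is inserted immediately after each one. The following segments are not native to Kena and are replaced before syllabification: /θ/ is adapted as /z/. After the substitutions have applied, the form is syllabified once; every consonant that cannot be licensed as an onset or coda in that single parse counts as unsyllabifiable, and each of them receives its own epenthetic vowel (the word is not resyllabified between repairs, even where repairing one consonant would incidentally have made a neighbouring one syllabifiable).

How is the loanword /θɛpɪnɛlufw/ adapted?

Substitution: /θ/ → /z/, giving /zɛpɪnɛlufw/.
Syllabifying with onset maximization leaves /f/, /w/ stranded (only a nasal (/m/, /n/, or /ŋ/) is licensed in coda position; onsets are limited to one consonant).
Epenthesis after each stranded consonant: /f/ → /fa/, /w/ → /wa/.

zɛpɪnɛlufawa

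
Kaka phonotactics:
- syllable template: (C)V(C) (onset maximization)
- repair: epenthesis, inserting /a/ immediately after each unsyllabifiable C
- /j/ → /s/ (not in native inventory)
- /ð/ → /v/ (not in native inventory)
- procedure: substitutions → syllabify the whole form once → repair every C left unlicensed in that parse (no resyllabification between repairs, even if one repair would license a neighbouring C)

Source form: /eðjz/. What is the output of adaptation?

evsaza

Substitution: /ð/ → /v/, /j/ → /s/, giving /evsz/.
Under (C)V(C), the unsyllabifiable consonants are /s/, /z/ (at most one coda consonant is licensed; onsets are limited to one consonant).
Epenthesis after each stranded consonant: /s/ → /sa/, /z/ → /za/.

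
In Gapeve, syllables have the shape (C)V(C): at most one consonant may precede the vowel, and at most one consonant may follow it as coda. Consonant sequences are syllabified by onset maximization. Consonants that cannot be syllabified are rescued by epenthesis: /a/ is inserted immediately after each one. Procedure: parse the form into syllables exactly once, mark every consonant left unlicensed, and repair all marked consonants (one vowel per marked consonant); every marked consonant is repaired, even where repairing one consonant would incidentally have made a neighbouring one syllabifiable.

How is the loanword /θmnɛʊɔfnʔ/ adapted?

θamanɛʊɔfnaʔa

Syllabifying with onset maximization leaves /θ/, /m/, /n/, /ʔ/ stranded (at most one coda consonant is licensed; onsets are limited to one consonant).
Each unlicensed consonant becomes the onset of a new syllable: /θ/ → /θa/, /m/ → /ma/, /n/ → /na/, /ʔ/ → /ʔa/.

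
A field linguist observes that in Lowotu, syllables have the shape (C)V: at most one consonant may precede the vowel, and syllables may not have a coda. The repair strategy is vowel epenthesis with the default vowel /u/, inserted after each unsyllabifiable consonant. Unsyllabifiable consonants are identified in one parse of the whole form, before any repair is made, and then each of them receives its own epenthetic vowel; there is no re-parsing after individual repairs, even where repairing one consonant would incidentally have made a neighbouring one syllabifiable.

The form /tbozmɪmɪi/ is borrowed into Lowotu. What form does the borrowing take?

Under (C)V, the unsyllabifiable consonants are /t/, /z/ (no codas are permitted; onsets are limited to one consonant).
Epenthesis after each stranded consonant: /t/ → /tu/, /z/ → /zu/.

tubozumɪmɪi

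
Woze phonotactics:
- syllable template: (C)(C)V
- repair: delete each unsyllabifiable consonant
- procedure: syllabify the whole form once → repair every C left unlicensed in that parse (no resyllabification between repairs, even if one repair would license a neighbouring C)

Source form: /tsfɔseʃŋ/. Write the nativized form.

sfɔse

The consonants /t/, /ʃ/, /ŋ/ cannot be parsed into a legal (C)(C)V syllable (no codas are permitted; onsets may contain at most 2 consonants).
Each unlicensed consonant is deleted: /t/, /ʃ/, /ŋ/.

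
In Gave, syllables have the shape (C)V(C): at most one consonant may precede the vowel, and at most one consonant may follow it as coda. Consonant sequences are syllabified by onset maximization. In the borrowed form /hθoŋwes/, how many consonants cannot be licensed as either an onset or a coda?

1

Under (C)V(C), the unsyllabifiable consonants are /h/ (at most one coda consonant is licensed; onsets are limited to one consonant).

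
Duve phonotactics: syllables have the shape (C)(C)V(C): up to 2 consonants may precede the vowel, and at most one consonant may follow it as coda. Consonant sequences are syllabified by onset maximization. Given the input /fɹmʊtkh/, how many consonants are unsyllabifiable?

Syllabifying with onset maximization leaves /f/, /k/, /h/ stranded (at most one coda consonant is licensed; onsets may contain at most 2 consonants).

3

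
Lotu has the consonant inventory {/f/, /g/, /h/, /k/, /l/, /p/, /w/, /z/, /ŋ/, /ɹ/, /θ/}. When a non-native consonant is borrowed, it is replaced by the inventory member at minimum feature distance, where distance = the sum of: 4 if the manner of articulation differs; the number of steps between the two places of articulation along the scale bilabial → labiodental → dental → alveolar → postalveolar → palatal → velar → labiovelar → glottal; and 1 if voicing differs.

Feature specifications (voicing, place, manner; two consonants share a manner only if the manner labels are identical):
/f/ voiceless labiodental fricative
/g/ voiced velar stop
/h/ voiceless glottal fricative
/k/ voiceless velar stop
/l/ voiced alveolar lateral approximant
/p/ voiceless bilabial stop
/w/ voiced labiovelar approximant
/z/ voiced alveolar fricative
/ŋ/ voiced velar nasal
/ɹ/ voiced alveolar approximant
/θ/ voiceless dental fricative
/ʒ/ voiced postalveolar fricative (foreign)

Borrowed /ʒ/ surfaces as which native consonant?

z

/z/ is closest: same manner (fricative), place distance 1 (postalveolar→alveolar), same voicing; total 1. Next closest is /θ/ at distance 3.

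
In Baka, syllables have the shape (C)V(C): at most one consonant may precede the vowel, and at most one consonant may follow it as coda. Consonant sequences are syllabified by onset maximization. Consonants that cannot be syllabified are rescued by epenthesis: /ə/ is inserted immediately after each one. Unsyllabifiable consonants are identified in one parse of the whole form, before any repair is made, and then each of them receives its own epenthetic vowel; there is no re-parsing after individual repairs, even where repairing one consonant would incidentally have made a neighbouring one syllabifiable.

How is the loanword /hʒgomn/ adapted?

Syllabifying with onset maximization leaves /h/, /ʒ/, /n/ stranded (at most one coda consonant is licensed; onsets are limited to one consonant).
Inserting the epenthetic vowel yields /h/ → /hə/, /ʒ/ → /ʒə/, /n/ → /nə/.

həʒəgomnə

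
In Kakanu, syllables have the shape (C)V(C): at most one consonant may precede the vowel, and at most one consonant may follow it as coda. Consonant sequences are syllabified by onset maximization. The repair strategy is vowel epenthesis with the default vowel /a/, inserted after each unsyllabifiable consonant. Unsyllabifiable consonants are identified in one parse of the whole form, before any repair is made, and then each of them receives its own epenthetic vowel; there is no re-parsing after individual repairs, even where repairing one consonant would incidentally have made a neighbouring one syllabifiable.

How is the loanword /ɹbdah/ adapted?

ɹabadah

Under (C)V(C), the unsyllabifiable consonants are /ɹ/, /b/ (at most one coda consonant is licensed; onsets are limited to one consonant).
Each unlicensed consonant becomes the onset of a new syllable: /ɹ/ → /ɹa/, /b/ → /ba/.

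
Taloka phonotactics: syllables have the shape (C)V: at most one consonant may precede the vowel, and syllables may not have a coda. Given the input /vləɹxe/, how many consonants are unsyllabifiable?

2

Syllabifying with onset maximization leaves /v/, /ɹ/ stranded (no codas are permitted; onsets are limited to one consonant).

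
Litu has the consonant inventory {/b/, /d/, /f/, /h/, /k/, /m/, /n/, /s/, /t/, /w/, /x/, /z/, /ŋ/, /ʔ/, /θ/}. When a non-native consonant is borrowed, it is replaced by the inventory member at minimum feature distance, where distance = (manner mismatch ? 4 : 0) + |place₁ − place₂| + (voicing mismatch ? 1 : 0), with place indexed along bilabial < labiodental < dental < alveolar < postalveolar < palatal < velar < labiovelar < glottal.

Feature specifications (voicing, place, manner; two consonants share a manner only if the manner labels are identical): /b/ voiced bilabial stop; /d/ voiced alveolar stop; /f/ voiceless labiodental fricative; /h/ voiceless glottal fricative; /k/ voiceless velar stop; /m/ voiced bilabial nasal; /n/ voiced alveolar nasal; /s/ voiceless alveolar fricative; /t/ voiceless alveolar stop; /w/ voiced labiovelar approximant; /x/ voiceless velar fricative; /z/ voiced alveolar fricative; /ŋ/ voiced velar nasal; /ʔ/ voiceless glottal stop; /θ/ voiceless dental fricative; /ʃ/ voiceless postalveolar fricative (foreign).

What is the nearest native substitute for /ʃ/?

/s/ is closest: same manner (fricative), place distance 1 (postalveolar→alveolar), same voicing; total 1. Next closest is /x/ at distance 2.

s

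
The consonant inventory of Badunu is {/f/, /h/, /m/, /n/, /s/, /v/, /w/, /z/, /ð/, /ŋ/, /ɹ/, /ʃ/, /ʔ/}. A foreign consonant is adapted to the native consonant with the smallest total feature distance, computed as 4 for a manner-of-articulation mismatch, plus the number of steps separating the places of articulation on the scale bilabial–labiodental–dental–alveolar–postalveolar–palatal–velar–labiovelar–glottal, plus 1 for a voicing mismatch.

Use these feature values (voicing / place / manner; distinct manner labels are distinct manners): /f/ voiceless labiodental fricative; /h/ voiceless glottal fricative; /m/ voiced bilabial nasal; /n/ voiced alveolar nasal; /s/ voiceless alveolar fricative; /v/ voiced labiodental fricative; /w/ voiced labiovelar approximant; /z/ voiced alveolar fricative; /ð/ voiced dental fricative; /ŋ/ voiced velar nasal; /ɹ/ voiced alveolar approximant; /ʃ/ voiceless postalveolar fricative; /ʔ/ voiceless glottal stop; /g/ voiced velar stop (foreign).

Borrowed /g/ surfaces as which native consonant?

/ʔ/ is closest: same manner (stop), place distance 2 (velar→glottal), voicing differs (+1); total 3. Next closest is /ŋ/ at distance 4.

ʔ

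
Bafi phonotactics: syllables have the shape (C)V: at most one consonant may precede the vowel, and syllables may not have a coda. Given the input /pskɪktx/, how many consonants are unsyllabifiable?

5

The consonants /p/, /s/, /k/, /t/, /x/ cannot be parsed into a legal (C)V syllable (no codas are permitted; onsets are limited to one consonant).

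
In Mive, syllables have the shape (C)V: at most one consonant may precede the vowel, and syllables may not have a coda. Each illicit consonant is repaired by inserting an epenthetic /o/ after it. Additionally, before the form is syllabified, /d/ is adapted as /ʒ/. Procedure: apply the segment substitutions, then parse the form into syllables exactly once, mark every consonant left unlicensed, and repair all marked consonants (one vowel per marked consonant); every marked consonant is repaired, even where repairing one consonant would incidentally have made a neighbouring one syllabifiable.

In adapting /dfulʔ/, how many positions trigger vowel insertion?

3

After substitution the input is /ʒfulʔ/.
The unsyllabifiable consonants are /ʒ/, /l/, /ʔ/; each receives one epenthetic vowel.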